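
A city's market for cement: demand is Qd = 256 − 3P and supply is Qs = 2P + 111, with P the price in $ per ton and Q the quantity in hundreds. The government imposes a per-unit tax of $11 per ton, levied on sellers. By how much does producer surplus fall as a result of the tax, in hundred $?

Without the tax, 256 − 3P = 2P + 111 gives 5P = 145, so P* = $29 and Q* = 169.
With the tax collected from sellers, supply shifts: Qs = 2(P − 11) + 111.
New equilibrium: consumers pay $33.4, sellers receive $22.4, Q = 155.8. (Wedge: Pb − Ps = 11.)
ΔPS is the trapezoid between Q = 155.8 and Q = 169 of height $6.6: ½ · (169 + 155.8) · 6.6 = $1071.84.

Producer surplus falls by $1071.84 hundred.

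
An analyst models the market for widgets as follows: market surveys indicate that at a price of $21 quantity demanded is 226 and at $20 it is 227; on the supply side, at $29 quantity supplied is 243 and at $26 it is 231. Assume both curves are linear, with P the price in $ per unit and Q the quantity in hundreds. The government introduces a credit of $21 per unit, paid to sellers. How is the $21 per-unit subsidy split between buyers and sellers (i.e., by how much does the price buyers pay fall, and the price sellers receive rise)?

Demand slope: (227 − 226)/(20 − 21) = -1, so Qd = 247 − P.
Supply slope: (231 − 243)/(26 − 29) = 4, so Qs = 4P + 127.
Without the subsidy, 247 − P = 4P + 127 gives 5P = 120, so P* = $24 and Q* = 223.
With a per-unit subsidy paid to sellers, each receives P + 21 per unit sold, so supply becomes Qs = 4(P + 21) + 127.
Solving gives Q = 239.8 with buyers paying $7.2 and sellers receiving $28.2 (the $21 wedge).
Gain to buyers: $16.8; to sellers: $4.2. (They sum to $21.)

Buyers gain $16.8 per unit; sellers gain $4.2 per unit.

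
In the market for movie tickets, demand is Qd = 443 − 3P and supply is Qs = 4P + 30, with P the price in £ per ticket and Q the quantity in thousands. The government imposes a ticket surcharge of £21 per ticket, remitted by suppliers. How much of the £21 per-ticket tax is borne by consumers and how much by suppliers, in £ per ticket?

Without the tax, 443 − 3P = 4P + 30 gives 7P = 413, so P* = £59 and Q* = 266.
With the tax collected from suppliers, supply shifts: Qs = 4(P − 21) + 30.
Solving gives Q = 230 with consumers paying £71 and suppliers receiving £50 (the £21 wedge).
Burden on consumers: £12; on suppliers: £9. (They sum to £21.)

Consumers bear £12 per ticket; suppliers bear £9 per ticket.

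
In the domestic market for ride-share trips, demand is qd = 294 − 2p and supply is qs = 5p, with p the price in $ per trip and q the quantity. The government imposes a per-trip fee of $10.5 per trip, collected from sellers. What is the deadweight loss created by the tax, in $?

Deadweight loss = $78.75.

Before the tax: set 294 − 2p = 5p → p* = $42, q* = 210.
With the tax collected from sellers, supply shifts: qs = 5(p − 10.5).
Solving gives q = 195 with buyers paying $49.5 and sellers receiving $39 (the $10.5 wedge).
Quantity falls by |ΔQ| = |210 − 195| = 15.
DWL = ½ · t · |ΔQ| = ½ · 10.5 · 15 = $78.75.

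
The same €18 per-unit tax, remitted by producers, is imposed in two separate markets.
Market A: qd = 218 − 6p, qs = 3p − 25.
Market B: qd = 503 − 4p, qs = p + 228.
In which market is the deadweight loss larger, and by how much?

Market A, by €194.4.

Market A: pre-tax p* = €27, q* = 56; post-tax q = 20; deadweight loss = €324.
Market B: pre-tax p* = €55, q* = 283; post-tax q = 268.6; deadweight loss = €129.6.
Difference: €324 vs €129.6 → market A is larger by €194.4.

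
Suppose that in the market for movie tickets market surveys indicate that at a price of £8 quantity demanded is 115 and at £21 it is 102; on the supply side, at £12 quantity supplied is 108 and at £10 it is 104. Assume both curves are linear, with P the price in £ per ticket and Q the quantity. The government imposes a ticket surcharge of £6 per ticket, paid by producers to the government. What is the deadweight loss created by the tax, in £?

Demand slope: (102 − 115)/(21 − 8) = -1, so Qd = 123 − P.
Supply slope: (104 − 108)/(10 − 12) = 2, so Qs = 2P + 84.
Before the tax: set 123 − P = 2P + 84 → P* = £13, Q* = 110.
With the tax collected from producers, supply shifts: Qs = 2(P − 6) + 84.
New equilibrium: buyers pay £17, producers receive £11, Q = 106. (Wedge: Pb − Ps = 6.)
Quantity falls by |ΔQ| = |110 − 106| = 4.
DWL = ½ · t · |ΔQ| = ½ · 6 · 4 = £12.

Deadweight loss = £12.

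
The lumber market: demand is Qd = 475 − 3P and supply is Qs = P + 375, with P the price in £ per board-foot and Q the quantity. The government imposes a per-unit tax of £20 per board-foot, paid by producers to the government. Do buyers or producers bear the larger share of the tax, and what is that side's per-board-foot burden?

Producers bear the larger share: £15 per board-foot.

Without the tax, 475 − 3P = P + 375 gives 4P = 100, so P* = £25 and Q* = 400.
With the tax collected from producers, supply shifts: Qs = (P − 20) + 375.
Solving gives Q = 385 with buyers paying £30 and producers receiving £10 (the £20 wedge).
Per-board-foot burden: buyers £5, producers £15.
Producers take the larger share because supply is less price-elastic here (demand slope 3 vs supply slope 1).
The less price-elastic side of the market bears the larger share of a per-unit tax.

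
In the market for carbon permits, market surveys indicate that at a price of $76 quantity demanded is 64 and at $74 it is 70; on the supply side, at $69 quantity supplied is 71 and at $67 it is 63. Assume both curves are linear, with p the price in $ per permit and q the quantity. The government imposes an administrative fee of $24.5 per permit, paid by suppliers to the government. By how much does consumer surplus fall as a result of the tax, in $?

Demand slope: (70 − 64)/(74 − 76) = -3, so qd = 292 − 3p.
Supply slope: (63 − 71)/(67 − 69) = 4, so qs = 4p − 205.
Before the tax: set 292 − 3p = 4p − 205 → p* = $71, q* = 79.
With the tax collected from suppliers, supply shifts: qs = 4(p − 24.5) − 205.
Solving gives q = 37 with consumers paying $85 and suppliers receiving $60.5 (the $24.5 wedge).
ΔCS is the trapezoid between Q = 37 and Q = 79 of height $14: ½ · (79 + 37) · 14 = $812.

Consumer surplus falls by $812.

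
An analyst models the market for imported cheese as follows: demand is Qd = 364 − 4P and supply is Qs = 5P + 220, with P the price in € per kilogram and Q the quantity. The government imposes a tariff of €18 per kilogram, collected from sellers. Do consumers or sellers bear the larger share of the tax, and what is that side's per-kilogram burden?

Without the tax, 364 − 4P = 5P + 220 gives 9P = 144, so P* = €16 and Q* = 300.
With the tax collected from sellers, supply shifts: Qs = 5(P − 18) + 220.
New equilibrium: consumers pay €26, sellers receive €8, Q = 260. (Wedge: Pb − Ps = 18.)
Per-kilogram burden: consumers €10, sellers €8.
Consumers take the larger share because demand is less price-elastic here (demand slope 4 vs supply slope 5).

Consumers bear the larger share: €10 per kilogram.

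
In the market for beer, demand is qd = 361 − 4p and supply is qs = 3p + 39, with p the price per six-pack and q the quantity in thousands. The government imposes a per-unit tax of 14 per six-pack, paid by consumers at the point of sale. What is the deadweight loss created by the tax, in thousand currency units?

Deadweight loss = 168 thousand.

Without the tax, 361 − 4p = 3p + 39 gives 7p = 322, so p* = 46 and q* = 177.
With the tax collected from consumers, demand (in seller-price terms) shifts: qd = 361 − 4(p + 14).
Solving gives q = 153 with consumers paying 52 and producers receiving 38 (the 14 wedge).
Quantity falls by |ΔQ| = |177 − 153| = 24.
DWL = ½ · t · |ΔQ| = ½ · 14 · 24 = 168.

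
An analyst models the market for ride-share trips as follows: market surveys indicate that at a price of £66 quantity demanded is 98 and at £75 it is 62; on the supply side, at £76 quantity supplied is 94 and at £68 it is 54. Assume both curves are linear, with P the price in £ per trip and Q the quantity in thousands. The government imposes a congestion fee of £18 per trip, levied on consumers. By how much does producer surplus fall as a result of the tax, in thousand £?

Producer surplus falls by £432 thousand.

Demand slope: (62 − 98)/(75 − 66) = -4, so Qd = 362 − 4P.
Supply slope: (54 − 94)/(68 − 76) = 5, so Qs = 5P − 286.
Without the tax, 362 − 4P = 5P − 286 gives 9P = 648, so P* = £72 and Q* = 74.
With the tax collected from consumers, demand (in seller-price terms) shifts: Qd = 362 − 4(P + 18).
New equilibrium: consumers pay £82, sellers receive £64, Q = 34. (Wedge: Pb − Ps = 18.)
ΔPS is the trapezoid between Q = 34 and Q = 74 of height £8: ½ · (74 + 34) · 8 = £432.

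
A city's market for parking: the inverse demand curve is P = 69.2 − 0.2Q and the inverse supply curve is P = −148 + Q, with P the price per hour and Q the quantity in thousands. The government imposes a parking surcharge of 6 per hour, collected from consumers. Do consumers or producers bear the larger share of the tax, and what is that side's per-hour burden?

Inverting to Q(P) form: Qd = 346 − 5P; Qs = P + 148.
Before the tax: set 346 − 5P = P + 148 → P* = 33, Q* = 181.
With the tax collected from consumers, demand (in seller-price terms) shifts: Qd = 346 − 5(P + 6).
Solving gives Q = 176 with consumers paying 34 and producers receiving 28 (the 6 wedge).
Per-hour burden: consumers 1, producers 5.
Producers take the larger share because supply is less price-elastic here (demand slope 5 vs supply slope 1).
The less price-elastic side of the market bears the larger share of a per-unit tax.

Producers bear the larger share: 5 per hour.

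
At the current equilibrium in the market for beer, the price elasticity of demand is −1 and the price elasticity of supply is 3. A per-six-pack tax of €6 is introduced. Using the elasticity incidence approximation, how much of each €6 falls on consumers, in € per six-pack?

Consumers bear ≈ €4.5 per six-pack.

Incidence ratio: consumers' share ≈ εs / (εs + |εd|) = 3 / (3 + 1) = 0.75.
So consumers bear ≈ 0.75 × €6 = €4.5; suppliers bear €1.5.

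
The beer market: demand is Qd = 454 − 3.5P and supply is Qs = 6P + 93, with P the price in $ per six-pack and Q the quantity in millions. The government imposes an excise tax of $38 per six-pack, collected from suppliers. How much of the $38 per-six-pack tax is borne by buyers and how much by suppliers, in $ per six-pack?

Buyers bear $24 per six-pack; suppliers bear $14 per six-pack.

Before the tax: set 454 − 3.5P = 6P + 93 → P* = $38, Q* = 321.
With the tax collected from suppliers, supply shifts: Qs = 6(P − 38) + 93.
New equilibrium: buyers pay $62, suppliers receive $24, Q = 237. (Wedge: Pb − Ps = 38.)
Burden on buyers: $24; on suppliers: $14. (They sum to $38.)
The less price-elastic side of the market bears the larger share of a per-unit tax.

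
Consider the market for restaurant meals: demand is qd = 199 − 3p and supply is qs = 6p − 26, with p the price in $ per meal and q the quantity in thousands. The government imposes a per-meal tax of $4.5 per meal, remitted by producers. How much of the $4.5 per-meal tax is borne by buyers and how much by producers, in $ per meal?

Buyers bear $3 per meal; producers bear $1.5 per meal.

Before the tax: set 199 − 3p = 6p − 26 → p* = $25, q* = 124.
With the tax collected from producers, supply shifts: qs = 6(p − 4.5) − 26.
New equilibrium: buyers pay $28, producers receive $23.5, q = 115. (Wedge: pb − ps = 4.5.)
Burden on buyers: $3; on producers: $1.5. (They sum to $4.5.)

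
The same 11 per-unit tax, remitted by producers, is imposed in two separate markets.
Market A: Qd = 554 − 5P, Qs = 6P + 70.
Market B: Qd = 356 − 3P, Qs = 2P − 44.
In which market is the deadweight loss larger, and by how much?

Market A: pre-tax P* = 44, Q* = 334; post-tax Q = 304; deadweight loss = 165.
Market B: pre-tax P* = 80, Q* = 116; post-tax Q = 102.8; deadweight loss = 72.6.
Difference: 165 vs 72.6 → market A is larger by 92.4.

Market A, by 92.4.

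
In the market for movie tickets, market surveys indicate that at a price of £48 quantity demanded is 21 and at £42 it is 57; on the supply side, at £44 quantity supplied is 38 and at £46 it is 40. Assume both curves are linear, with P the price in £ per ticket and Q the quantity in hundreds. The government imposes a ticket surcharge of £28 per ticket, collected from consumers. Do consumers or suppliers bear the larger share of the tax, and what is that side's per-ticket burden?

Demand slope: (57 − 21)/(42 − 48) = -6, so Qd = 309 − 6P.
Supply slope: (40 − 38)/(46 − 44) = 1, so Qs = P − 6.
Before the tax: set 309 − 6P = P − 6 → P* = £45, Q* = 39.
With the tax collected from consumers, demand (in seller-price terms) shifts: Qd = 309 − 6(P + 28).
New equilibrium: consumers pay £49, suppliers receive £21, Q = 15. (Wedge: Pb − Ps = 28.)
Per-ticket burden: consumers £4, suppliers £24.
Suppliers take the larger share because supply is less price-elastic here (demand slope 6 vs supply slope 1).

Suppliers bear the larger share: £24 per ticket.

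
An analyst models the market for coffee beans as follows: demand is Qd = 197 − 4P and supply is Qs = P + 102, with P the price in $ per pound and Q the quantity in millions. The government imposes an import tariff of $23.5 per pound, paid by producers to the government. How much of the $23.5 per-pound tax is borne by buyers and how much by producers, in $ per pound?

Before the tax: set 197 − 4P = P + 102 → P* = $19, Q* = 121.
With the tax collected from producers, supply shifts: Qs = (P − 23.5) + 102.
Solving gives Q = 102.2 with buyers paying $23.7 and producers receiving $0.2 (the $23.5 wedge).
Burden on buyers: $4.7; on producers: $18.8. (They sum to $23.5.)

Buyers bear $4.7 per pound; producers bear $18.8 per pound.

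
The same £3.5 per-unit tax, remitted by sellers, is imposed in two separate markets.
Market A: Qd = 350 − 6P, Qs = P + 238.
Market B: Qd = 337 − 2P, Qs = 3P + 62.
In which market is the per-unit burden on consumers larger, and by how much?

Market B, by £1.6.

Market A: pre-tax P* = £16, Q* = 254; post-tax Q = 251; per-unit burden on consumers = £0.5.
Market B: pre-tax P* = £55, Q* = 227; post-tax Q = 222.8; per-unit burden on consumers = £2.1.
Difference: £0.5 vs £2.1 → market B is larger by £1.6.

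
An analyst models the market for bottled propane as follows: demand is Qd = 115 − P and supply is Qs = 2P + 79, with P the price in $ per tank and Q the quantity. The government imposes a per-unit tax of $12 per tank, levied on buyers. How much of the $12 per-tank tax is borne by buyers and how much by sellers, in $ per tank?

Buyers bear $8 per tank; sellers bear $4 per tank.

Without the tax, 115 − P = 2P + 79 gives 3P = 36, so P* = $12 and Q* = 103.
With the tax collected from buyers, demand (in seller-price terms) shifts: Qd = 115 − (P + 12).
New equilibrium: buyers pay $20, sellers receive $8, Q = 95. (Wedge: Pb − Ps = 12.)
Burden on buyers: $8; on sellers: $4. (They sum to $12.)
The less price-elastic side of the market bears the larger share of a per-unit tax.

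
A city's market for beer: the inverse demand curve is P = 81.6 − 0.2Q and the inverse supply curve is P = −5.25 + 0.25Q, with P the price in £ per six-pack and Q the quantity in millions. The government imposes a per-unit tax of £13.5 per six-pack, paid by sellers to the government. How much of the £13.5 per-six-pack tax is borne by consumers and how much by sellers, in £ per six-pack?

Consumers bear £6 per six-pack; sellers bear £7.5 per six-pack.

Rewrite in direct form: Qd = 408 − 5P and Qs = 4P + 21.
Before the tax: set 408 − 5P = 4P + 21 → P* = £43, Q* = 193.
With the tax collected from sellers, supply shifts: Qs = 4(P − 13.5) + 21.
Solving gives Q = 163 with consumers paying £49 and sellers receiving £35.5 (the £13.5 wedge).
Burden on consumers: £6; on sellers: £7.5. (They sum to £13.5.)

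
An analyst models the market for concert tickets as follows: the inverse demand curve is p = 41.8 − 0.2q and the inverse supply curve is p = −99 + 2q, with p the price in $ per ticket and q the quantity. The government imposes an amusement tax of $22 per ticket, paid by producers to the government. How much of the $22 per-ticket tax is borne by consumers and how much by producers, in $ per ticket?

Rewrite in direct form: qd = 209 − 5p and qs = 0.5p + 49.5.
Before the tax: set 209 − 5p = 0.5p + 49.5 → p* = $29, q* = 64.
With the tax collected from producers, supply shifts: qs = 0.5(p − 22) + 49.5.
New equilibrium: consumers pay $31, producers receive $9, q = 54. (Wedge: pb − ps = 22.)
Burden on consumers: $2; on producers: $20. (They sum to $22.)
The less price-elastic side of the market bears the larger share of a per-unit tax.

Consumers bear $2 per ticket; producers bear $20 per ticket.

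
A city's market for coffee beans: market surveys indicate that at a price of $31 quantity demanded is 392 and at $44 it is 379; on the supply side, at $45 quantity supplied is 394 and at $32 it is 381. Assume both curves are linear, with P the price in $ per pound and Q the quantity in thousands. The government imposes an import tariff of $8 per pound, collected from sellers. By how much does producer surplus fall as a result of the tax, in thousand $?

Demand slope: (379 − 392)/(44 − 31) = -1, so Qd = 423 − P.
Supply slope: (381 − 394)/(32 − 45) = 1, so Qs = P + 349.
Without the tax, 423 − P = P + 349 gives 2P = 74, so P* = $37 and Q* = 386.
With the tax collected from sellers, supply shifts: Qs = (P − 8) + 349.
Solving gives Q = 382 with buyers paying $41 and sellers receiving $33 (the $8 wedge).
ΔPS is the trapezoid between Q = 382 and Q = 386 of height $4: ½ · (386 + 382) · 4 = $1536.

Producer surplus falls by $1536 thousand.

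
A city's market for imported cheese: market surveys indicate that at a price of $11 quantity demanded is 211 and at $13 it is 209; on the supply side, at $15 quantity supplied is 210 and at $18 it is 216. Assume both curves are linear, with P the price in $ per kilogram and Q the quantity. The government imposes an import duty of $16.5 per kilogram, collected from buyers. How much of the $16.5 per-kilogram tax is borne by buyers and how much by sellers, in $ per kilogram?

Buyers bear $11 per kilogram; sellers bear $5.5 per kilogram.

Demand slope: (209 − 211)/(13 − 11) = -1, so Qd = 222 − P.
Supply slope: (216 − 210)/(18 − 15) = 2, so Qs = 2P + 180.
Without the tax, 222 − P = 2P + 180 gives 3P = 42, so P* = $14 and Q* = 208.
With the tax collected from buyers, demand (in seller-price terms) shifts: Qd = 222 − (P + 16.5).
New equilibrium: buyers pay $25, sellers receive $8.5, Q = 197. (Wedge: Pb − Ps = 16.5.)
Burden on buyers: $11; on sellers: $5.5. (They sum to $16.5.)
The less price-elastic side of the market bears the larger share of a per-unit tax.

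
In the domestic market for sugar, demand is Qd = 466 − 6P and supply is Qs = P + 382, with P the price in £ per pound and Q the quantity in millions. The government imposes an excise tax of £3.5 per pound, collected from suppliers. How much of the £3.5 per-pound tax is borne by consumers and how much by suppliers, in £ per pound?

Before the tax: set 466 − 6P = P + 382 → P* = £12, Q* = 394.
With the tax collected from suppliers, supply shifts: Qs = (P − 3.5) + 382.
New equilibrium: consumers pay £12.5, suppliers receive £9, Q = 391. (Wedge: Pb − Ps = 3.5.)
Burden on consumers: £0.5; on suppliers: £3. (They sum to £3.5.)
The less price-elastic side of the market bears the larger share of a per-unit tax.

Consumers bear £0.5 per pound; suppliers bear £3 per pound.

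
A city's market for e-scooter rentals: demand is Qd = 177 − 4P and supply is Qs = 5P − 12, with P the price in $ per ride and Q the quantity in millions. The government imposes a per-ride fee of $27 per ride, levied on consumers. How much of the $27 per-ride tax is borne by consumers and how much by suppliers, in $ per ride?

Consumers bear $15 per ride; suppliers bear $12 per ride.

Without the tax, 177 − 4P = 5P − 12 gives 9P = 189, so P* = $21 and Q* = 93.
With the tax collected from consumers, demand (in seller-price terms) shifts: Qd = 177 − 4(P + 27).
Solving gives Q = 33 with consumers paying $36 and suppliers receiving $9 (the $27 wedge).
Burden on consumers: $15; on suppliers: $12. (They sum to $27.)
The less price-elastic side of the market bears the larger share of a per-unit tax.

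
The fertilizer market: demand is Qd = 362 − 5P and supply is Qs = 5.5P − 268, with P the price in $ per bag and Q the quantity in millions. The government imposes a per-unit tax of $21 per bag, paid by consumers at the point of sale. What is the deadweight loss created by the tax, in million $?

Before the tax: set 362 − 5P = 5.5P − 268 → P* = $60, Q* = 62.
With the tax collected from consumers, demand (in seller-price terms) shifts: Qd = 362 − 5(P + 21).
New equilibrium: consumers pay $71, sellers receive $50, Q = 7. (Wedge: Pb − Ps = 21.)
Quantity falls by |ΔQ| = |62 − 7| = 55.
DWL = ½ · t · |ΔQ| = ½ · 21 · 55 = $577.5.

Deadweight loss = $577.5 million.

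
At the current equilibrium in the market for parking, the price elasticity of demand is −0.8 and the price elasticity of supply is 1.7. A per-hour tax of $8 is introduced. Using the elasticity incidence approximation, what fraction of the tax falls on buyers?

Incidence ratio: buyers' share ≈ εs / (εs + |εd|) = 1.7 / (1.7 + 0.8) = 0.68.
Supply is the more elastic side, so buyers bear the larger share.

Buyers' share ≈ 0.68.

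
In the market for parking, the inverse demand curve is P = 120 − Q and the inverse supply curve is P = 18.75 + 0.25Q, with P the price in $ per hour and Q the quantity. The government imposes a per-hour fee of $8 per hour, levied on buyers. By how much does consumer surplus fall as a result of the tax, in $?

Consumer surplus falls by $497.92.

Inverting to Q(P) form: Qd = 120 − P; Qs = 4P − 75.
Before the tax: set 120 − P = 4P − 75 → P* = $39, Q* = 81.
With the tax collected from buyers, demand (in seller-price terms) shifts: Qd = 120 − (P + 8).
Solving gives Q = 74.6 with buyers paying $45.4 and producers receiving $37.4 (the $8 wedge).
ΔCS is the trapezoid between Q = 74.6 and Q = 81 of height $6.4: ½ · (81 + 74.6) · 6.4 = $497.92.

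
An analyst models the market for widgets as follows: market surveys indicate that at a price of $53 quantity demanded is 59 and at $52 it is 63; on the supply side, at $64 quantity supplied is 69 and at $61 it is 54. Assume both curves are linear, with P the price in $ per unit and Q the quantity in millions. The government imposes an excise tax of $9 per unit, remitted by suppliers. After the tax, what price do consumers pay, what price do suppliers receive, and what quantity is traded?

Demand slope: (63 − 59)/(52 − 53) = -4, so Qd = 271 − 4P.
Supply slope: (54 − 69)/(61 − 64) = 5, so Qs = 5P − 251.
Without the tax, 271 − 4P = 5P − 251 gives 9P = 522, so P* = $58 and Q* = 39.
With the tax collected from suppliers, supply shifts: Qs = 5(P − 9) − 251.
Solving gives Q = 19 with consumers paying $63 and suppliers receiving $54 (the $9 wedge).

Consumers pay $63; suppliers receive $54; quantity = 19.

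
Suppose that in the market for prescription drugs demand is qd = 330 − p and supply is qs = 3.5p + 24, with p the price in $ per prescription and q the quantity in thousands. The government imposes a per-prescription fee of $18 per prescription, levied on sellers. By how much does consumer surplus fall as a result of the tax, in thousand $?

Consumer surplus falls by $3570 thousand.

Without the tax, 330 − p = 3.5p + 24 gives 4.5p = 306, so p* = $68 and q* = 262.
With the tax collected from sellers, supply shifts: qs = 3.5(p − 18) + 24.
New equilibrium: consumers pay $82, sellers receive $64, q = 248. (Wedge: pb − ps = 18.)
ΔCS is the trapezoid between Q = 248 and Q = 262 of height $14: ½ · (262 + 248) · 14 = $3570.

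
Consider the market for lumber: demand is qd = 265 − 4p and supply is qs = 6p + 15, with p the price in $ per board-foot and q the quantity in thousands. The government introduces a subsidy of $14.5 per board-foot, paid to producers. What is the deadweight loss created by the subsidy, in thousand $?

Without the subsidy, 265 − 4p = 6p + 15 gives 10p = 250, so p* = $25 and q* = 165.
With a per-unit subsidy paid to producers, each receives p + 14.5 per unit sold, so supply becomes qs = 6(p + 14.5) + 15.
Solving gives q = 199.8 with consumers paying $16.3 and producers receiving $30.8 (the $14.5 wedge).
Quantity rises by |ΔQ| = |165 − 199.8| = 34.8.
DWL = ½ · t · |ΔQ| = ½ · 14.5 · 34.8 = $252.3.

Deadweight loss = $252.3 thousand.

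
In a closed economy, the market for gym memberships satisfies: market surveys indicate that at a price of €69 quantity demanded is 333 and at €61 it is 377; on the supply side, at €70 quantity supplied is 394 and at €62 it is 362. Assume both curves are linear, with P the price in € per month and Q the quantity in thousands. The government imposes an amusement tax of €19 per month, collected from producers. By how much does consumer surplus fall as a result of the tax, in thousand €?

Consumer surplus falls by €2752 thousand.

Demand slope: (377 − 333)/(61 − 69) = -5.5, so Qd = 712.5 − 5.5P.
Supply slope: (362 − 394)/(62 − 70) = 4, so Qs = 4P + 114.
Before the tax: set 712.5 − 5.5P = 4P + 114 → P* = €63, Q* = 366.
With the tax collected from producers, supply shifts: Qs = 4(P − 19) + 114.
New equilibrium: buyers pay €71, producers receive €52, Q = 322. (Wedge: Pb − Ps = 19.)
ΔCS is the trapezoid between Q = 322 and Q = 366 of height €8: ½ · (366 + 322) · 8 = €2752.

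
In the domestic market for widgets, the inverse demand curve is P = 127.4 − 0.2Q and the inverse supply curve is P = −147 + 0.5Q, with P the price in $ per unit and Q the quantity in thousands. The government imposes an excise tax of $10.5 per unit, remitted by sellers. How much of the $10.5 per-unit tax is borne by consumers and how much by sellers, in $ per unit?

Inverting to Q(P) form: Qd = 637 − 5P; Qs = 2P + 294.
Without the tax, 637 − 5P = 2P + 294 gives 7P = 343, so P* = $49 and Q* = 392.
With the tax collected from sellers, supply shifts: Qs = 2(P − 10.5) + 294.
New equilibrium: consumers pay $52, sellers receive $41.5, Q = 377. (Wedge: Pb − Ps = 10.5.)
Burden on consumers: $3; on sellers: $7.5. (They sum to $10.5.)
The less price-elastic side of the market bears the larger share of a per-unit tax.

Consumers bear $3 per unit; sellers bear $7.5 per unit.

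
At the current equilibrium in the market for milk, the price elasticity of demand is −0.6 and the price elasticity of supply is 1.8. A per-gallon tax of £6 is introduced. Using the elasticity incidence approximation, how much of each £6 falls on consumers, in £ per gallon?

Incidence ratio: consumers' share ≈ εs / (εs + |εd|) = 1.8 / (1.8 + 0.6) = 0.75.
So consumers bear ≈ 0.75 × £6 = £4.5; suppliers bear £1.5.

Consumers bear ≈ £4.5 per gallon.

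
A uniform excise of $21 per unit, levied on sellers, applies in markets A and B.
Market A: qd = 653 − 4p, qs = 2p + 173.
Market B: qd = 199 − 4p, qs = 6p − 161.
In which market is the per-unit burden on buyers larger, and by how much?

Market A: pre-tax p* = $80, q* = 333; post-tax q = 305; per-unit burden on buyers = $7.
Market B: pre-tax p* = $36, q* = 55; post-tax q = 4.6; per-unit burden on buyers = $12.6.
Difference: $7 vs $12.6 → market B is larger by $5.6.

Market B, by $5.6.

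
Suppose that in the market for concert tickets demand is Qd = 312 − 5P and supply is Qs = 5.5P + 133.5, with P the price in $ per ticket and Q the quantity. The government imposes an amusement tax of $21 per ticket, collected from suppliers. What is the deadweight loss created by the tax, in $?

Without the tax, 312 − 5P = 5.5P + 133.5 gives 10.5P = 178.5, so P* = $17 and Q* = 227.
With the tax collected from suppliers, supply shifts: Qs = 5.5(P − 21) + 133.5.
New equilibrium: consumers pay $28, suppliers receive $7, Q = 172. (Wedge: Pb − Ps = 21.)
Quantity falls by |ΔQ| = |227 − 172| = 55.
DWL = ½ · t · |ΔQ| = ½ · 21 · 55 = $577.5.

Deadweight loss = $577.5.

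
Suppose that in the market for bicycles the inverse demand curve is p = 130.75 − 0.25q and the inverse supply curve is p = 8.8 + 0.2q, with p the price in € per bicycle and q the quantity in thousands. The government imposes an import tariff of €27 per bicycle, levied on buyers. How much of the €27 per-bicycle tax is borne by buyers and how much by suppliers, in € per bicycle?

Inverting to q(p) form: qd = 523 − 4p; qs = 5p − 44.
Before the tax: set 523 − 4p = 5p − 44 → p* = €63, q* = 271.
With the tax collected from buyers, demand (in seller-price terms) shifts: qd = 523 − 4(p + 27).
Solving gives q = 211 with buyers paying €78 and suppliers receiving €51 (the €27 wedge).
Burden on buyers: €15; on suppliers: €12. (They sum to €27.)

Buyers bear €15 per bicycle; suppliers bear €12 per bicycle.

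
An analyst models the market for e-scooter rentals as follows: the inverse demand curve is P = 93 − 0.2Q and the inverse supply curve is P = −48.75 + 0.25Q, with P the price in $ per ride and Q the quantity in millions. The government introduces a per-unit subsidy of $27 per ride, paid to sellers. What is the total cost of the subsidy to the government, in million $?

Government outlay = $10125 million.

Inverting to Q(P) form: Qd = 465 − 5P; Qs = 4P + 195.
Before the subsidy: set 465 − 5P = 4P + 195 → P* = $30, Q* = 315.
With a per-unit subsidy paid to sellers, each receives P + 27 per unit sold, so supply becomes Qs = 4(P + 27) + 195.
New equilibrium: consumers pay $18, sellers receive $45, Q = 375. (Wedge: Pb − Ps = −27.)
Outlay = t · Q = 27 · 375 = $10125.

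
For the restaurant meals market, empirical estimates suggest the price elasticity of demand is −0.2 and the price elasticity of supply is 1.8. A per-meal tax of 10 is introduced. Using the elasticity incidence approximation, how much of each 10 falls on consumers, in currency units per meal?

Consumers bear ≈ 9 per meal.

Incidence ratio: consumers' share ≈ εs / (εs + |εd|) = 1.8 / (1.8 + 0.2) = 0.9.
So consumers bear ≈ 0.9 × 10 = 9; producers bear 1.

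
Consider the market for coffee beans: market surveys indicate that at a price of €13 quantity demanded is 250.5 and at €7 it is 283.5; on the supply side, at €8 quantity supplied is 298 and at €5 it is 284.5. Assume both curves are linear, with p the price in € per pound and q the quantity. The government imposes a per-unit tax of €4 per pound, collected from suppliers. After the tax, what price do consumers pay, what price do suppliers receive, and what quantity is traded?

Demand slope: (283.5 − 250.5)/(7 − 13) = -5.5, so qd = 322 − 5.5p.
Supply slope: (284.5 − 298)/(5 − 8) = 4.5, so qs = 4.5p + 262.
Before the tax: set 322 − 5.5p = 4.5p + 262 → p* = €6, q* = 289.
With the tax collected from suppliers, supply shifts: qs = 4.5(p − 4) + 262.
New equilibrium: consumers pay €7.8, suppliers receive €3.8, q = 279.1. (Wedge: pb − ps = 4.)

Consumers pay €7.8; suppliers receive €3.8; quantity = 279.1.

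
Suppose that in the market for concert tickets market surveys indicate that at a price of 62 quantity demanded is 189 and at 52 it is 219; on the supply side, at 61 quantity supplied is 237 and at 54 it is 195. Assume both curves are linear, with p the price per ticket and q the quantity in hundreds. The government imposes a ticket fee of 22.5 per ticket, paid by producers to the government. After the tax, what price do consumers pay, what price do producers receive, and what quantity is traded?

Consumers pay 71; producers receive 48.5; quantity = 162.

Demand slope: (219 − 189)/(52 − 62) = -3, so qd = 375 − 3p.
Supply slope: (195 − 237)/(54 − 61) = 6, so qs = 6p − 129.
Without the tax, 375 − 3p = 6p − 129 gives 9p = 504, so p* = 56 and q* = 207.
With the tax collected from producers, supply shifts: qs = 6(p − 22.5) − 129.
New equilibrium: consumers pay 71, producers receive 48.5, q = 162. (Wedge: pb − ps = 22.5.)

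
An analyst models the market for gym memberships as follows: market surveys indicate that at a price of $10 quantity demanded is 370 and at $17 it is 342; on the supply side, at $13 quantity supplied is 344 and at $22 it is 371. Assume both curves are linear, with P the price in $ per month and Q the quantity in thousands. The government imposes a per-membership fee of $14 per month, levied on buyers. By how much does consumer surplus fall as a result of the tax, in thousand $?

Demand slope: (342 − 370)/(17 − 10) = -4, so Qd = 410 − 4P.
Supply slope: (371 − 344)/(22 − 13) = 3, so Qs = 3P + 305.
Before the tax: set 410 − 4P = 3P + 305 → P* = $15, Q* = 350.
With the tax collected from buyers, demand (in seller-price terms) shifts: Qd = 410 − 4(P + 14).
New equilibrium: buyers pay $21, producers receive $7, Q = 326. (Wedge: Pb − Ps = 14.)
ΔCS is the trapezoid between Q = 326 and Q = 350 of height $6: ½ · (350 + 326) · 6 = $2028.

Consumer surplus falls by $2028 thousand.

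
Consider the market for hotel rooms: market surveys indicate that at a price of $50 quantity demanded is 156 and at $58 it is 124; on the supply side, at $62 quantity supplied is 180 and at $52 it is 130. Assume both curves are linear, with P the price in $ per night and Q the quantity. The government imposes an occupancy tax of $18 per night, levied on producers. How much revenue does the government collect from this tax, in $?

Tax revenue = $1800.

Demand slope: (124 − 156)/(58 − 50) = -4, so Qd = 356 − 4P.
Supply slope: (130 − 180)/(52 − 62) = 5, so Qs = 5P − 130.
Before the tax: set 356 − 4P = 5P − 130 → P* = $54, Q* = 140.
With the tax collected from producers, supply shifts: Qs = 5(P − 18) − 130.
Solving gives Q = 100 with buyers paying $64 and producers receiving $46 (the $18 wedge).
Revenue = t · Q = 18 · 100 = $1800.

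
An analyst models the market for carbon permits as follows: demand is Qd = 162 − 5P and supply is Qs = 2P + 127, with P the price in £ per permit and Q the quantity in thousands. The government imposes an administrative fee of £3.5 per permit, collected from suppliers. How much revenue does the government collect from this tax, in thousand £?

Before the tax: set 162 − 5P = 2P + 127 → P* = £5, Q* = 137.
With the tax collected from suppliers, supply shifts: Qs = 2(P − 3.5) + 127.
Solving gives Q = 132 with consumers paying £6 and suppliers receiving £2.5 (the £3.5 wedge).
Revenue = t · Q = 3.5 · 132 = £462.

Tax revenue = £462 thousand.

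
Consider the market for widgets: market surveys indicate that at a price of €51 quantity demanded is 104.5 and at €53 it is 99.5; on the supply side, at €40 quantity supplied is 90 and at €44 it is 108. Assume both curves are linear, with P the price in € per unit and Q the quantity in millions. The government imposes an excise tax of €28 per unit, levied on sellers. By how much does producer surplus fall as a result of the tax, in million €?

Demand slope: (99.5 − 104.5)/(53 − 51) = -2.5, so Qd = 232 − 2.5P.
Supply slope: (108 − 90)/(44 − 40) = 4.5, so Qs = 4.5P − 90.
Before the tax: set 232 − 2.5P = 4.5P − 90 → P* = €46, Q* = 117.
With the tax collected from sellers, supply shifts: Qs = 4.5(P − 28) − 90.
Solving gives Q = 72 with buyers paying €64 and sellers receiving €36 (the €28 wedge).
ΔPS is the trapezoid between Q = 72 and Q = 117 of height €10: ½ · (117 + 72) · 10 = €945.

Producer surplus falls by €945 million.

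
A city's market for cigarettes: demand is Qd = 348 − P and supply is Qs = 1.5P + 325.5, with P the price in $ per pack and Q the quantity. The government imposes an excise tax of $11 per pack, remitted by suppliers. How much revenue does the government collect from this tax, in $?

Tax revenue = $3656.4.

Before the tax: set 348 − P = 1.5P + 325.5 → P* = $9, Q* = 339.
With the tax collected from suppliers, supply shifts: Qs = 1.5(P − 11) + 325.5.
New equilibrium: buyers pay $15.6, suppliers receive $4.6, Q = 332.4. (Wedge: Pb − Ps = 11.)
Revenue = t · Q = 11 · 332.4 = $3656.4.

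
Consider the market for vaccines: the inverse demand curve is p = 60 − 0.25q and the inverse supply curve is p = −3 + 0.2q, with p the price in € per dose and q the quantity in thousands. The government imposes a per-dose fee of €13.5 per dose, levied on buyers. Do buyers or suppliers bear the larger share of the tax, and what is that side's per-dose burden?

Buyers bear the larger share: €7.5 per dose.

Rewrite in direct form: qd = 240 − 4p and qs = 5p + 15.
Before the tax: set 240 − 4p = 5p + 15 → p* = €25, q* = 140.
With the tax collected from buyers, demand (in seller-price terms) shifts: qd = 240 − 4(p + 13.5).
Solving gives q = 110 with buyers paying €32.5 and suppliers receiving €19 (the €13.5 wedge).
Per-dose burden: buyers €7.5, suppliers €6.
Buyers take the larger share because demand is less price-elastic here (demand slope 4 vs supply slope 5).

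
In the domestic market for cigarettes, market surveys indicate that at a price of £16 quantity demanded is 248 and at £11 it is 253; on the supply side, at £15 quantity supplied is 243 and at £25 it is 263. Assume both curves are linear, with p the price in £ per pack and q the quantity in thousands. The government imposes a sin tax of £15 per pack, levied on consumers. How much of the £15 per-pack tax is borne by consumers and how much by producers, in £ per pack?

Consumers bear £10 per pack; producers bear £5 per pack.

Demand slope: (253 − 248)/(11 − 16) = -1, so qd = 264 − p.
Supply slope: (263 − 243)/(25 − 15) = 2, so qs = 2p + 213.
Without the tax, 264 − p = 2p + 213 gives 3p = 51, so p* = £17 and q* = 247.
With the tax collected from consumers, demand (in seller-price terms) shifts: qd = 264 − (p + 15).
Solving gives q = 237 with consumers paying £27 and producers receiving £12 (the £15 wedge).
Burden on consumers: £10; on producers: £5. (They sum to £15.)
The less price-elastic side of the market bears the larger share of a per-unit tax.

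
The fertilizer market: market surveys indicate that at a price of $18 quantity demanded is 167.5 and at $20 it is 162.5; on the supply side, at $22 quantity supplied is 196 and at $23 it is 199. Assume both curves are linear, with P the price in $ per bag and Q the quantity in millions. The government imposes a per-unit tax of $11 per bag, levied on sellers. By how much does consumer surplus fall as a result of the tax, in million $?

Consumer surplus falls by $1005 million.

Demand slope: (162.5 − 167.5)/(20 − 18) = -2.5, so Qd = 212.5 − 2.5P.
Supply slope: (199 − 196)/(23 − 22) = 3, so Qs = 3P + 130.
Without the tax, 212.5 − 2.5P = 3P + 130 gives 5.5P = 82.5, so P* = $15 and Q* = 175.
With the tax collected from sellers, supply shifts: Qs = 3(P − 11) + 130.
New equilibrium: consumers pay $21, sellers receive $10, Q = 160. (Wedge: Pb − Ps = 11.)
ΔCS is the trapezoid between Q = 160 and Q = 175 of height $6: ½ · (175 + 160) · 6 = $1005.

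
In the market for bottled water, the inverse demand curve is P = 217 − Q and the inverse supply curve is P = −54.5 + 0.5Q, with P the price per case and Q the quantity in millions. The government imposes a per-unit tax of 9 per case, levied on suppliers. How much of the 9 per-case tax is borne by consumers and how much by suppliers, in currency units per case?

Inverting to Q(P) form: Qd = 217 − P; Qs = 2P + 109.
Before the tax: set 217 − P = 2P + 109 → P* = 36, Q* = 181.
With the tax collected from suppliers, supply shifts: Qs = 2(P − 9) + 109.
New equilibrium: consumers pay 42, suppliers receive 33, Q = 175. (Wedge: Pb − Ps = 9.)
Burden on consumers: 6; on suppliers: 3. (They sum to 9.)

Consumers bear 6 per case; suppliers bear 3 per case.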